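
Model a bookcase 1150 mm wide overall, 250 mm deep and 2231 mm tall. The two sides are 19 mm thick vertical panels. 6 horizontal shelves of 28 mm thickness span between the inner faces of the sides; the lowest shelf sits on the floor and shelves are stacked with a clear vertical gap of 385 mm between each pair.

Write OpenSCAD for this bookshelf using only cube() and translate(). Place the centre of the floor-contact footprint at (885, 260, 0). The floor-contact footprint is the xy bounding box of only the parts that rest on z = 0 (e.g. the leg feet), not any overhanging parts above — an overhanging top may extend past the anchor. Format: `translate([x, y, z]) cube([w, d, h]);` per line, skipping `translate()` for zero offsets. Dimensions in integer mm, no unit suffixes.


translate([310, 135, 0]) cube([19, 250, 2231]);
translate([1441, 135, 0]) cube([19, 250, 2231]);
translate([329, 135, 0]) cube([1112, 250, 28]);
translate([329, 135, 413]) cube([1112, 250, 28]);
translate([329, 135, 826]) cube([1112, 250, 28]);
translate([329, 135, 1239]) cube([1112, 250, 28]);
translate([329, 135, 1652]) cube([1112, 250, 28]);
translate([329, 135, 2065]) cube([1112, 250, 28]);


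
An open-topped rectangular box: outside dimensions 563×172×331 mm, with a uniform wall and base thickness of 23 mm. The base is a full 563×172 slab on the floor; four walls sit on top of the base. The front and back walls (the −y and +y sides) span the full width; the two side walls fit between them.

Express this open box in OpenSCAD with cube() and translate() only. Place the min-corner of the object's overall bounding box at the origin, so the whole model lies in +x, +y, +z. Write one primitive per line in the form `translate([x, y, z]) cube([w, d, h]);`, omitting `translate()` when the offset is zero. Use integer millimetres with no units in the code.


cube([563, 172, 23]);
translate([0, 0, 23]) cube([563, 23, 308]);
translate([0, 149, 23]) cube([563, 23, 308]);
translate([0, 23, 23]) cube([23, 126, 308]);
translate([540, 23, 23]) cube([23, 126, 308]);


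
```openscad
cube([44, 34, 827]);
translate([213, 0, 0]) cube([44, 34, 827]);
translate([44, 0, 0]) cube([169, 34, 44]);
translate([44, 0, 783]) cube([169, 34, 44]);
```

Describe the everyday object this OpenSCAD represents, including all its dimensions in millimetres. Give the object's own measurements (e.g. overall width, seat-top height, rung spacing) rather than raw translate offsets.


A rectangular picture frame lying in the x–z plane (depth along y). The opening is 169 mm wide (x) by 739 mm tall (z), surrounded by a border 44 mm wide on all four sides. The frame is 34 mm deep and is made of two full-height vertical stiles with two horizontal rails fitted between them.


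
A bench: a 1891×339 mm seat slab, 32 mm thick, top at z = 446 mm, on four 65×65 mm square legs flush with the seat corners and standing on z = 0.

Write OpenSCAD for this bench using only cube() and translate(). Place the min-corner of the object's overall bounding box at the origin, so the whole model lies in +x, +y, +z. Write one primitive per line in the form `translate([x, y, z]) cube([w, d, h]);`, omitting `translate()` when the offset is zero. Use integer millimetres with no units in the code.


translate([0, 0, 414]) cube([1891, 339, 32]);
cube([65, 65, 414]);
translate([0, 274, 0]) cube([65, 65, 414]);
translate([1826, 0, 0]) cube([65, 65, 414]);
translate([1826, 274, 0]) cube([65, 65, 414]);


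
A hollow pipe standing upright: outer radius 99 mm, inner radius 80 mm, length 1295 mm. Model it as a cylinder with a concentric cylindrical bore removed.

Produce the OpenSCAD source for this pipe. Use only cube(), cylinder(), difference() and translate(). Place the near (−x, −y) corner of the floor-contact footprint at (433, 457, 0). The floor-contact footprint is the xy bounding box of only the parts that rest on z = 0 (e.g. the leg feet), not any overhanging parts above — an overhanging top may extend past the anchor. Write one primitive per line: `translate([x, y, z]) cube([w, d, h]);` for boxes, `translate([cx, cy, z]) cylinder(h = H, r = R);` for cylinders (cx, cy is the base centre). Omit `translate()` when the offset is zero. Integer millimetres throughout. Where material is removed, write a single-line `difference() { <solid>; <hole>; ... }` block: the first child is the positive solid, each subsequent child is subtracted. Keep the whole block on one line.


difference() { translate([532, 556, 0]) cylinder(h = 1295, r = 99); translate([532, 556, 0]) cylinder(h = 1295, r = 80); }


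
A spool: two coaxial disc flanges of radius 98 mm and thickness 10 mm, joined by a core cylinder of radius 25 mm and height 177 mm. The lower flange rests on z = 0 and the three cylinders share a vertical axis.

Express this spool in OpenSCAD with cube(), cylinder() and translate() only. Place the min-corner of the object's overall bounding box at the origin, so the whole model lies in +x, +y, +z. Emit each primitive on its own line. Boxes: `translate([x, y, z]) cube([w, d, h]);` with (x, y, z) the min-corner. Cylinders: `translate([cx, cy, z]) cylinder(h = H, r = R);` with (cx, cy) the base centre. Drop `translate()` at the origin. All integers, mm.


translate([98, 98, 0]) cylinder(h = 10, r = 98);
translate([98, 98, 10]) cylinder(h = 177, r = 25);
translate([98, 98, 187]) cylinder(h = 10, r = 98);


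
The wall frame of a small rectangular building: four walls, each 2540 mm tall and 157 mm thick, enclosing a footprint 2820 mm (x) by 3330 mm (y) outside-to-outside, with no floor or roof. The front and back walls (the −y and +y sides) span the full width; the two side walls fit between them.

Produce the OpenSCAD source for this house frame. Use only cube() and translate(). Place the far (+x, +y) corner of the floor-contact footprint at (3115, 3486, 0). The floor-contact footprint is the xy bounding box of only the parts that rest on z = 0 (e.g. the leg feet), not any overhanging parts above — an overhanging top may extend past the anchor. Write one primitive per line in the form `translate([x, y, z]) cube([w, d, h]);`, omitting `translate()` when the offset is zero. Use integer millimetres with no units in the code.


translate([295, 156, 0]) cube([2820, 157, 2540]);
translate([295, 3329, 0]) cube([2820, 157, 2540]);
translate([295, 313, 0]) cube([157, 3016, 2540]);
translate([2958, 313, 0]) cube([157, 3016, 2540]);


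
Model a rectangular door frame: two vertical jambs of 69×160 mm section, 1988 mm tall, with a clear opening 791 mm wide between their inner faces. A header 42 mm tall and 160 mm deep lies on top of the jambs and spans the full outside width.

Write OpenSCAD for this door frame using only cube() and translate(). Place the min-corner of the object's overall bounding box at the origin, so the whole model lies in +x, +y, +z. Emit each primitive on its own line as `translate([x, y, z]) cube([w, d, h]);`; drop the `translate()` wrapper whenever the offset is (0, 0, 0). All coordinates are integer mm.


cube([69, 160, 1988]);
translate([860, 0, 0]) cube([69, 160, 1988]);
translate([0, 0, 1988]) cube([929, 160, 42]);


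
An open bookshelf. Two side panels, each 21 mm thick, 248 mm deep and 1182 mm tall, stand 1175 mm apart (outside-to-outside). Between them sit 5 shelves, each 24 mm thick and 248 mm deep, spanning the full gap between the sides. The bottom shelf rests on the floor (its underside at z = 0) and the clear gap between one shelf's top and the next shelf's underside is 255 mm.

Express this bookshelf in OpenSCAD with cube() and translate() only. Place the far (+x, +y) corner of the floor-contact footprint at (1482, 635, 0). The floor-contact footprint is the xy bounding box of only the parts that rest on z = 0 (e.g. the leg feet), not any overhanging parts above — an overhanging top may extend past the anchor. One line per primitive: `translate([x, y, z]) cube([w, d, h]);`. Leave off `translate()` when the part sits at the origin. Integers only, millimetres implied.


translate([307, 387, 0]) cube([21, 248, 1182]);
translate([1461, 387, 0]) cube([21, 248, 1182]);
translate([328, 387, 0]) cube([1133, 248, 24]);
translate([328, 387, 279]) cube([1133, 248, 24]);
translate([328, 387, 558]) cube([1133, 248, 24]);
translate([328, 387, 837]) cube([1133, 248, 24]);
translate([328, 387, 1116]) cube([1133, 248, 24]);


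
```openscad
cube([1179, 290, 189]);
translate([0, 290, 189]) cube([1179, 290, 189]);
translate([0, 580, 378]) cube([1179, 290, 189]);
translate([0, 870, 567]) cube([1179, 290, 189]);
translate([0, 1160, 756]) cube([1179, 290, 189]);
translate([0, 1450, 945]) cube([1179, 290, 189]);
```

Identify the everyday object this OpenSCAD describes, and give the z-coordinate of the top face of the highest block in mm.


A staircase. The total rise is 1134 mm.

6 identical blocks, each offset up and back from the previous — a staircase. Each step is 189 mm tall and there are 6 of them, so the total rise is 6 × 189 = 1134 mm.


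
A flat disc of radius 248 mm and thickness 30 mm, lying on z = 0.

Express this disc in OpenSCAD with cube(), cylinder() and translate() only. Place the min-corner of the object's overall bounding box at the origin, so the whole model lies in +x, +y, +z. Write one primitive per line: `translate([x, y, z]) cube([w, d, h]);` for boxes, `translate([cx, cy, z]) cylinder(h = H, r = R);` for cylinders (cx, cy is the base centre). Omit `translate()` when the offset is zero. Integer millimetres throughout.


translate([248, 248, 0]) cylinder(h = 30, r = 248);


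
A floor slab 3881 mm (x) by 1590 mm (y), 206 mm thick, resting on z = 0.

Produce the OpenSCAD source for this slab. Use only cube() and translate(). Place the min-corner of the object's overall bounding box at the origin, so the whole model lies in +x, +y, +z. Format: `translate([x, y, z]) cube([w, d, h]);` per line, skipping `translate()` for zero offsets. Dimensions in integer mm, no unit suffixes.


cube([3881, 1590, 206]);


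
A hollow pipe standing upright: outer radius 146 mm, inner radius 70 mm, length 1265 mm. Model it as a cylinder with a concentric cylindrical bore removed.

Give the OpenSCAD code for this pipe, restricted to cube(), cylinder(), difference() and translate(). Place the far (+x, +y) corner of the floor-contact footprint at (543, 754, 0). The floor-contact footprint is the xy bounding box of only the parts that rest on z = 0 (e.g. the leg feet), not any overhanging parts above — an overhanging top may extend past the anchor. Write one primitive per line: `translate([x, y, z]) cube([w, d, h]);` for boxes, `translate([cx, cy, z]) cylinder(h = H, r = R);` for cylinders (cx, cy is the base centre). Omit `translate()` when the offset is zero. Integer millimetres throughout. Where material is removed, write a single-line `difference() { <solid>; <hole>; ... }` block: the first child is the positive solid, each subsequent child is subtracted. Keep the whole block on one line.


difference() { translate([397, 608, 0]) cylinder(h = 1265, r = 146); translate([397, 608, 0]) cylinder(h = 1265, r = 70); }


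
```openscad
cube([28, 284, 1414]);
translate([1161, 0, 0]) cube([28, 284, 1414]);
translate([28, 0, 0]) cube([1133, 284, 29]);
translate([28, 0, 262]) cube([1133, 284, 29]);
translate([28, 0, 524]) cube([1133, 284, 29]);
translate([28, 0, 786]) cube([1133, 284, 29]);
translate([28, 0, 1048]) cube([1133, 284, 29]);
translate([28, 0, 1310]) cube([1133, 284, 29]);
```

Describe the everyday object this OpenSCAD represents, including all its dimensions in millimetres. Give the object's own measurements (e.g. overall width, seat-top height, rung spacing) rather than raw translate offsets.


An open bookshelf. Two side panels, each 28 mm thick, 284 mm deep and 1414 mm tall, stand 1189 mm apart (outside-to-outside). Between them sit 6 shelves, each 29 mm thick and 284 mm deep, spanning the full gap between the sides. The bottom shelf rests on the floor (its underside at z = 0) and the clear gap between one shelf's top and the next shelf's underside is 233 mm.


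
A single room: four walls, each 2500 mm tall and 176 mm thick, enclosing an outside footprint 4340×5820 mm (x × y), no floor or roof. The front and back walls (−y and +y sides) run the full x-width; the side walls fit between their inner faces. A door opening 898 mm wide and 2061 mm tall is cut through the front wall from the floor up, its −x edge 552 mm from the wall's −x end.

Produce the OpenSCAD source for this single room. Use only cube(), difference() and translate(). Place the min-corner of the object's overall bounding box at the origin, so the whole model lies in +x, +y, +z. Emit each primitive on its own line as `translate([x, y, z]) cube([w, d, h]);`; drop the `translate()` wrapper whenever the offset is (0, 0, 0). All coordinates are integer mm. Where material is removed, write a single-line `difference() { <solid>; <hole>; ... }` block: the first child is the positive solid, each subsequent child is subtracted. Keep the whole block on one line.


difference() { cube([4340, 176, 2500]); translate([552, 0, 0]) cube([898, 176, 2061]); }
translate([0, 5644, 0]) cube([4340, 176, 2500]);
translate([0, 176, 0]) cube([176, 5468, 2500]);
translate([4164, 176, 0]) cube([176, 5468, 2500]);


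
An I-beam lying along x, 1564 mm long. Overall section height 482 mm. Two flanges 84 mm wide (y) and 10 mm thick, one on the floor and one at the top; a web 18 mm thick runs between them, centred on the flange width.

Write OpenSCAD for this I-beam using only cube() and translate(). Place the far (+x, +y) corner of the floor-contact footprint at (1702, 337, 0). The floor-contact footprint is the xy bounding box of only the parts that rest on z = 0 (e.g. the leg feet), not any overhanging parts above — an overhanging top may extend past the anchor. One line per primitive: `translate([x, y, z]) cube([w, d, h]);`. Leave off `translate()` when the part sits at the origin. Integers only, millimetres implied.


translate([138, 253, 0]) cube([1564, 84, 10]);
translate([138, 286, 10]) cube([1564, 18, 462]);
translate([138, 253, 472]) cube([1564, 84, 10]);


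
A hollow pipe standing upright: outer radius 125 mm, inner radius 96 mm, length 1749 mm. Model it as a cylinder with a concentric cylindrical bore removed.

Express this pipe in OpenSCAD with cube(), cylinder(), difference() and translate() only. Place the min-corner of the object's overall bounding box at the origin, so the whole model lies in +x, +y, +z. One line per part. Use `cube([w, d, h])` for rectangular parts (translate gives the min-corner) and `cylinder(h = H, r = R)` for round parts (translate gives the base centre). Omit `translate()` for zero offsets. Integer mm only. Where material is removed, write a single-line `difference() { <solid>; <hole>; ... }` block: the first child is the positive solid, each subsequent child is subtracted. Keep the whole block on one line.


difference() { translate([125, 125, 0]) cylinder(h = 1749, r = 125); translate([125, 125, 0]) cylinder(h = 1749, r = 96); }


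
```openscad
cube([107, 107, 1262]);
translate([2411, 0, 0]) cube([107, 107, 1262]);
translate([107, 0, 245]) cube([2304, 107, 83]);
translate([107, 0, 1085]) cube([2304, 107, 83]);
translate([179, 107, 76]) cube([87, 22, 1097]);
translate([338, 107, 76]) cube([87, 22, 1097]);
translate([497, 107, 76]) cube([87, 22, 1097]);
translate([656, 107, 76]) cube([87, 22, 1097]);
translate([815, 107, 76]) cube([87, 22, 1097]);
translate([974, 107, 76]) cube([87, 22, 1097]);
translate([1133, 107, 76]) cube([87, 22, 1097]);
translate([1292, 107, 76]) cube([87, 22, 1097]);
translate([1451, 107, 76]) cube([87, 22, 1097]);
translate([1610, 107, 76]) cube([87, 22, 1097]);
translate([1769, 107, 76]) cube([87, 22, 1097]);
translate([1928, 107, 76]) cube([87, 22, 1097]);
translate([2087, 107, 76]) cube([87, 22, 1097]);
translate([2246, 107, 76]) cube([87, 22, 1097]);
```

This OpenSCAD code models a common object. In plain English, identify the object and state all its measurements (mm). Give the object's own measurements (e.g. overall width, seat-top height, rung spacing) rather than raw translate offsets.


A fence section. Two 107×107 mm posts, 1262 mm tall, stand on the floor with a clear span of 2304 mm between their inner faces. Two horizontal rails of 107×83 mm section span the gap between the posts with their undersides at z = 245 mm and z = 1085 mm, flush with the posts' −y face. 14 pickets, each 87 mm wide, 22 mm thick and 1097 mm tall, are fixed to the +y face of the rails with their bottoms at z = 76 mm, spaced across the span with a 72 mm gap after the −x post and between neighbouring pickets, with 78 mm left before the +x post.


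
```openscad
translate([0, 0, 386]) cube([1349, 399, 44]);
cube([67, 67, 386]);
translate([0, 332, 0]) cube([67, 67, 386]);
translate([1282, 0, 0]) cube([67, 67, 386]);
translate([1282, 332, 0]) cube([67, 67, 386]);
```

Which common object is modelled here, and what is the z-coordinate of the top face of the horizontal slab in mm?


A bench. The seat-top height is 430 mm.

A long slab on four corner posts — a bench. The slab sits at z = 386 with thickness 44, so the top is 386 + 44 = 430 mm.


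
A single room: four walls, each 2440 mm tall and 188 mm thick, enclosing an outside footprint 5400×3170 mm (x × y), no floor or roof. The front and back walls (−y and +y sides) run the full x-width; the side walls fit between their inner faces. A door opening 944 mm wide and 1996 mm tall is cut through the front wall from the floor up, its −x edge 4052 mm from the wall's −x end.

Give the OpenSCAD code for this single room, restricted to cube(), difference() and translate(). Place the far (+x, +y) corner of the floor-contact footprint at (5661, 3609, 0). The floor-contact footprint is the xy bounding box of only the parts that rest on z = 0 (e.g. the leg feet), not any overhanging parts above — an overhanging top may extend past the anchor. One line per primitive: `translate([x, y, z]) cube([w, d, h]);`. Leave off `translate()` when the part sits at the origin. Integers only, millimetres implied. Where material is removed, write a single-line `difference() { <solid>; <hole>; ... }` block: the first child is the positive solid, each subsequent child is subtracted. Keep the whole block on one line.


difference() { translate([261, 439, 0]) cube([5400, 188, 2440]); translate([4313, 439, 0]) cube([944, 188, 1996]); }
translate([261, 3421, 0]) cube([5400, 188, 2440]);
translate([261, 627, 0]) cube([188, 2794, 2440]);
translate([5473, 627, 0]) cube([188, 2794, 2440]);


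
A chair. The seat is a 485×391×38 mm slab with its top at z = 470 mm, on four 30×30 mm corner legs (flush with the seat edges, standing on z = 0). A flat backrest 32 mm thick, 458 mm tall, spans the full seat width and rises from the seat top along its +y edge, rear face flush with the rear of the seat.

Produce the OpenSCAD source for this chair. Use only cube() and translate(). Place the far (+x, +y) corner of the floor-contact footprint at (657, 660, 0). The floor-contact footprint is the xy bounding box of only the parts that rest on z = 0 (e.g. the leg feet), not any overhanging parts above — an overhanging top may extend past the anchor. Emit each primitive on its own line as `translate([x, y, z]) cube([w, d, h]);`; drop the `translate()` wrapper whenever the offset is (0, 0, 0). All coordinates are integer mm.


translate([172, 269, 432]) cube([485, 391, 38]);
translate([172, 269, 0]) cube([30, 30, 432]);
translate([627, 269, 0]) cube([30, 30, 432]);
translate([172, 630, 0]) cube([30, 30, 432]);
translate([627, 630, 0]) cube([30, 30, 432]);
translate([172, 628, 470]) cube([485, 32, 458]);


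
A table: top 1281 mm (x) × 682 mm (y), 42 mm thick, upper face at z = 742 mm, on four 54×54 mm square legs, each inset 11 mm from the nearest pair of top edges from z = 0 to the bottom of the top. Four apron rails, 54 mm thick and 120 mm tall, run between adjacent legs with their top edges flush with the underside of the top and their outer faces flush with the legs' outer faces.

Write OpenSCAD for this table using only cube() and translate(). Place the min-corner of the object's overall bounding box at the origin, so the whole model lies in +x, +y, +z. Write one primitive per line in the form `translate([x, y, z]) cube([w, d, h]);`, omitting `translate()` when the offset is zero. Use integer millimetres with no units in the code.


translate([0, 0, 700]) cube([1281, 682, 42]);
translate([11, 11, 0]) cube([54, 54, 700]);
translate([1216, 11, 0]) cube([54, 54, 700]);
translate([11, 617, 0]) cube([54, 54, 700]);
translate([1216, 617, 0]) cube([54, 54, 700]);
translate([65, 11, 580]) cube([1151, 54, 120]);
translate([65, 617, 580]) cube([1151, 54, 120]);
translate([11, 65, 580]) cube([54, 552, 120]);
translate([1216, 65, 580]) cube([54, 552, 120]);


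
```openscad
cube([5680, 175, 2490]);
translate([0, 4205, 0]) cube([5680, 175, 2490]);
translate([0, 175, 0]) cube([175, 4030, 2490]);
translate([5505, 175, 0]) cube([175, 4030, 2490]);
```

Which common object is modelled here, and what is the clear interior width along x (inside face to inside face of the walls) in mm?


A house (or room) frame. The interior width is 5330 mm.

Four 2490 mm walls enclosing a rectangle with no floor or roof — a room or house frame. Outside width is 5680 mm and wall thickness is 175 mm, so the interior width is 5680 − 2 × 175 = 5330 mm.


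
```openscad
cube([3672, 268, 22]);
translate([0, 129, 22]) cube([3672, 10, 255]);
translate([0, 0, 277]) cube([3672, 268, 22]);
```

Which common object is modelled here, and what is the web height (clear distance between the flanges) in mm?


An I-beam. The web height is 255 mm.

Two wide flanges with a thin centred web — an I-beam. Overall 299 mm minus two 22 mm flanges gives a web of 299 − 2·22 = 255 mm.


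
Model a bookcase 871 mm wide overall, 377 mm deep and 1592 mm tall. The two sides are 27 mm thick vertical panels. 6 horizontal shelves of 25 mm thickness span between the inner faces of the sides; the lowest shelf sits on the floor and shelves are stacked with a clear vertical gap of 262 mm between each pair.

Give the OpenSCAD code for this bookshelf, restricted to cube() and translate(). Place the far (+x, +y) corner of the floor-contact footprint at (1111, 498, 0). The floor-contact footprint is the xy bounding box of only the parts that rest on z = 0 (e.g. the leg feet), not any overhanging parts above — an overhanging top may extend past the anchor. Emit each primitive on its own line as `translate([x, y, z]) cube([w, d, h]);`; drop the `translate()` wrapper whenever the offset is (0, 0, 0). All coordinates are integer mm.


translate([240, 121, 0]) cube([27, 377, 1592]);
translate([1084, 121, 0]) cube([27, 377, 1592]);
translate([267, 121, 0]) cube([817, 377, 25]);
translate([267, 121, 287]) cube([817, 377, 25]);
translate([267, 121, 574]) cube([817, 377, 25]);
translate([267, 121, 861]) cube([817, 377, 25]);
translate([267, 121, 1148]) cube([817, 377, 25]);
translate([267, 121, 1435]) cube([817, 377, 25]);


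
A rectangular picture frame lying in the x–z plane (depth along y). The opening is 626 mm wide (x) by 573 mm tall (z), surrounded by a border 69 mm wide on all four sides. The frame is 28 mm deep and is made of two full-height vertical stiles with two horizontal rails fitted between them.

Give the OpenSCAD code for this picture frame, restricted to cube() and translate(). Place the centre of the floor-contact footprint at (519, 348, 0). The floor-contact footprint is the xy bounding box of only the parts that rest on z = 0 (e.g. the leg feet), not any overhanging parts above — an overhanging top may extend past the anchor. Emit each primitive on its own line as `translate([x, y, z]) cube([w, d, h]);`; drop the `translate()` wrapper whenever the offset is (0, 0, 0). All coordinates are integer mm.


translate([137, 334, 0]) cube([69, 28, 711]);
translate([832, 334, 0]) cube([69, 28, 711]);
translate([206, 334, 0]) cube([626, 28, 69]);
translate([206, 334, 642]) cube([626, 28, 69]);


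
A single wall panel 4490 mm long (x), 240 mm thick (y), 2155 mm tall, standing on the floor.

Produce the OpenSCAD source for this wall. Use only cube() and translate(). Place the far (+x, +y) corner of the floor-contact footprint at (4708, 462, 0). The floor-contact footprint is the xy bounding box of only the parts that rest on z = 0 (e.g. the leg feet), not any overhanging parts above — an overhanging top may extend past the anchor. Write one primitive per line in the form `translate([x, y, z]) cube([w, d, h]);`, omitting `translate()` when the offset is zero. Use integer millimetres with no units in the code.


translate([218, 222, 0]) cube([4490, 240, 2155]);


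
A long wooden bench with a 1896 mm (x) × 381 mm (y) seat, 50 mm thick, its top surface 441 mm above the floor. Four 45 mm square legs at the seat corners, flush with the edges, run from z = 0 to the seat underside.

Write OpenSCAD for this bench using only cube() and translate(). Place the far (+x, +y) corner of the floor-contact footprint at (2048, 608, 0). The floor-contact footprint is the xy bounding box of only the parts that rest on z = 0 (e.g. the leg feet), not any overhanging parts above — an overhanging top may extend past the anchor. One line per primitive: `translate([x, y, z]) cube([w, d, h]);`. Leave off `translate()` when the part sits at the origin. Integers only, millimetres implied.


translate([152, 227, 391]) cube([1896, 381, 50]);
translate([152, 227, 0]) cube([45, 45, 391]);
translate([152, 563, 0]) cube([45, 45, 391]);
translate([2003, 227, 0]) cube([45, 45, 391]);
translate([2003, 563, 0]) cube([45, 45, 391]);


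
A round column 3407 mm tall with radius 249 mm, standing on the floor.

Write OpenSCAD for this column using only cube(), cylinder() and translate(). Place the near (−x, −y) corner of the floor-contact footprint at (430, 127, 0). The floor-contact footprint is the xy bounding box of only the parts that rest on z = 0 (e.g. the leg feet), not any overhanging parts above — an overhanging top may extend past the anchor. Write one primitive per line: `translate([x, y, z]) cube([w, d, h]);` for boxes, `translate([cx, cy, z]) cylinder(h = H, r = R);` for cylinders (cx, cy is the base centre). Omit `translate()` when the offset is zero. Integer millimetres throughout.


translate([679, 376, 0]) cylinder(h = 3407, r = 249);


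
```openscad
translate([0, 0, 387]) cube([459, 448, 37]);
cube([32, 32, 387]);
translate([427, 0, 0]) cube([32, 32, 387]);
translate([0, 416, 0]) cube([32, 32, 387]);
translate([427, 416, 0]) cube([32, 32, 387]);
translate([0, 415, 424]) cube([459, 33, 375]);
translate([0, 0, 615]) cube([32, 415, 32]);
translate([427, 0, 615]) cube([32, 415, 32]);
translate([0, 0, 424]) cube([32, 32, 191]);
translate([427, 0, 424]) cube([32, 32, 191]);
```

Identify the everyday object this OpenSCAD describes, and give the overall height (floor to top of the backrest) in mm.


A chair. The overall height is 799 mm.

A slab on four corner posts with a tall panel at the back — a chair. The seat slab sits at z = 387 with thickness 37, and the 375 mm backrest starts at the seat top, so the overall height is 387 + 37 + 375 = 799 mm.


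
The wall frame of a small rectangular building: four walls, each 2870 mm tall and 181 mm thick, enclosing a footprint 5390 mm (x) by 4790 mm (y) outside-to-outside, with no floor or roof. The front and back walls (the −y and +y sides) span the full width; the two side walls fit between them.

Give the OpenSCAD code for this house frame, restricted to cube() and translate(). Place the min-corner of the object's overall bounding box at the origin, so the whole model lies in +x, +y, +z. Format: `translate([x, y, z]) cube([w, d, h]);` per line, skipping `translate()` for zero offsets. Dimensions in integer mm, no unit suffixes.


cube([5390, 181, 2870]);
translate([0, 4609, 0]) cube([5390, 181, 2870]);
translate([0, 181, 0]) cube([181, 4428, 2870]);
translate([5209, 181, 0]) cube([181, 4428, 2870]);


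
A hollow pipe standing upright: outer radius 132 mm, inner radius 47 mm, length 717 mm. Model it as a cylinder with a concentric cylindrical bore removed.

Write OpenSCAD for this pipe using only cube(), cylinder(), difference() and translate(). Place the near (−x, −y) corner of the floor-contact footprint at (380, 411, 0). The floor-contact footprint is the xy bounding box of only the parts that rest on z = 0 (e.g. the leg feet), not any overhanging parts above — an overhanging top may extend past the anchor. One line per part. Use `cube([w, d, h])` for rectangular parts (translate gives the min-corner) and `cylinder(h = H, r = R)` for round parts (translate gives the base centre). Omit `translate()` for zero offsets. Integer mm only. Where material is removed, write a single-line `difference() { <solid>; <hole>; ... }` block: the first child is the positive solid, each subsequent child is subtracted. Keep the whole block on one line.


difference() { translate([512, 543, 0]) cylinder(h = 717, r = 132); translate([512, 543, 0]) cylinder(h = 717, r = 47); }


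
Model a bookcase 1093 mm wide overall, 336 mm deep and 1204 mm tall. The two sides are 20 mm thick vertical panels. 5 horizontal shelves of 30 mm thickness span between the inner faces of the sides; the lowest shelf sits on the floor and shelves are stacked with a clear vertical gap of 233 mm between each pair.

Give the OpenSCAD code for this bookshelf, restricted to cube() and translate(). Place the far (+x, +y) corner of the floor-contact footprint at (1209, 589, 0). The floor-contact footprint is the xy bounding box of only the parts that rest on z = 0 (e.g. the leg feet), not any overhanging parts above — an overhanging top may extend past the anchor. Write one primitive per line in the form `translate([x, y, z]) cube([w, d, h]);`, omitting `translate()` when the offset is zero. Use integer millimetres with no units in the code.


translate([116, 253, 0]) cube([20, 336, 1204]);
translate([1189, 253, 0]) cube([20, 336, 1204]);
translate([136, 253, 0]) cube([1053, 336, 30]);
translate([136, 253, 263]) cube([1053, 336, 30]);
translate([136, 253, 526]) cube([1053, 336, 30]);
translate([136, 253, 789]) cube([1053, 336, 30]);
translate([136, 253, 1052]) cube([1053, 336, 30]);


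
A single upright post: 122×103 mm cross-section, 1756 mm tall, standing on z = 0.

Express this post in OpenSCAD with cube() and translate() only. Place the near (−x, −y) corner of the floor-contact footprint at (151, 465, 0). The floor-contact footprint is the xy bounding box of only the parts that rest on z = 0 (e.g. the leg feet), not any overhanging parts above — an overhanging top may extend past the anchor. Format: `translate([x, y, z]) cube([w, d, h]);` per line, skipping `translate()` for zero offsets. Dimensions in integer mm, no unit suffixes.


translate([151, 465, 0]) cube([122, 103, 1756]);


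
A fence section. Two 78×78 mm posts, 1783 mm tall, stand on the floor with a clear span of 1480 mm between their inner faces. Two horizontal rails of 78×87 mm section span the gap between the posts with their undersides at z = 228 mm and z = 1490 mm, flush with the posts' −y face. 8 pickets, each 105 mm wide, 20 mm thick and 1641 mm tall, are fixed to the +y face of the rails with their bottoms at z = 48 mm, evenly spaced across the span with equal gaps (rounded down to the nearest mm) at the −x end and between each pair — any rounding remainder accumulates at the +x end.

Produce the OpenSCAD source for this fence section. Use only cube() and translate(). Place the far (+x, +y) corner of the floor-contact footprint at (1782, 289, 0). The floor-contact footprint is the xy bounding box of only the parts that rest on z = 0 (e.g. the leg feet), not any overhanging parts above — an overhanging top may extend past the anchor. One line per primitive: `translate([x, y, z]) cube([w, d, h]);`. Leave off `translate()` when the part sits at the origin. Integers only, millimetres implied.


translate([146, 211, 0]) cube([78, 78, 1783]);
translate([1704, 211, 0]) cube([78, 78, 1783]);
translate([224, 211, 228]) cube([1480, 78, 87]);
translate([224, 211, 1490]) cube([1480, 78, 87]);
translate([295, 289, 48]) cube([105, 20, 1641]);
translate([471, 289, 48]) cube([105, 20, 1641]);
translate([647, 289, 48]) cube([105, 20, 1641]);
translate([823, 289, 48]) cube([105, 20, 1641]);
translate([999, 289, 48]) cube([105, 20, 1641]);
translate([1175, 289, 48]) cube([105, 20, 1641]);
translate([1351, 289, 48]) cube([105, 20, 1641]);
translate([1527, 289, 48]) cube([105, 20, 1641]);


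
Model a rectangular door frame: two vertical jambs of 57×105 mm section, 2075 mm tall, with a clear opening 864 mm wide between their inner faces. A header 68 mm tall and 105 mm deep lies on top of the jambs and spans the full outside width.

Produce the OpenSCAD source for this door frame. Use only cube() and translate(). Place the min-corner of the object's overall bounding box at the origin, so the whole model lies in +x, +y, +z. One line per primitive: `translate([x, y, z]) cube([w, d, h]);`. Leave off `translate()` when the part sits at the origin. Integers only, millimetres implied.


cube([57, 105, 2075]);
translate([921, 0, 0]) cube([57, 105, 2075]);
translate([0, 0, 2075]) cube([978, 105, 68]);


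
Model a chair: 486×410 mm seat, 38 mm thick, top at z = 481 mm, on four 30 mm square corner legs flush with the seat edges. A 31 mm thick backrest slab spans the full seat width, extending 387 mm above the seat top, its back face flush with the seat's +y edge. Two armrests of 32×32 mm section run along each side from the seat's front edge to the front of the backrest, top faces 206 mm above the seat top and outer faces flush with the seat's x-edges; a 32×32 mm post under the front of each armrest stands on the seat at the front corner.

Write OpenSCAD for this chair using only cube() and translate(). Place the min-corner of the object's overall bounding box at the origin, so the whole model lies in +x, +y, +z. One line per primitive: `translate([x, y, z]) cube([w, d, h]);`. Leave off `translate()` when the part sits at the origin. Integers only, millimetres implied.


translate([0, 0, 443]) cube([486, 410, 38]);
cube([30, 30, 443]);
translate([456, 0, 0]) cube([30, 30, 443]);
translate([0, 380, 0]) cube([30, 30, 443]);
translate([456, 380, 0]) cube([30, 30, 443]);
translate([0, 379, 481]) cube([486, 31, 387]);
translate([0, 0, 655]) cube([32, 379, 32]);
translate([454, 0, 655]) cube([32, 379, 32]);
translate([0, 0, 481]) cube([32, 32, 174]);
translate([454, 0, 481]) cube([32, 32, 174]);


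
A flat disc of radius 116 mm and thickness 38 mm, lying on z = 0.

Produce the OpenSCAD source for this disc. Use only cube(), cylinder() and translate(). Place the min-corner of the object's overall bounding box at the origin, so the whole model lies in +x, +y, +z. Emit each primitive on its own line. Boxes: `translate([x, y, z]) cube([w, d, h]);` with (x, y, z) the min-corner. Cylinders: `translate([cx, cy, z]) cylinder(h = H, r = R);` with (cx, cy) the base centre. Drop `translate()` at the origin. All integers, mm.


translate([116, 116, 0]) cylinder(h = 38, r = 116);


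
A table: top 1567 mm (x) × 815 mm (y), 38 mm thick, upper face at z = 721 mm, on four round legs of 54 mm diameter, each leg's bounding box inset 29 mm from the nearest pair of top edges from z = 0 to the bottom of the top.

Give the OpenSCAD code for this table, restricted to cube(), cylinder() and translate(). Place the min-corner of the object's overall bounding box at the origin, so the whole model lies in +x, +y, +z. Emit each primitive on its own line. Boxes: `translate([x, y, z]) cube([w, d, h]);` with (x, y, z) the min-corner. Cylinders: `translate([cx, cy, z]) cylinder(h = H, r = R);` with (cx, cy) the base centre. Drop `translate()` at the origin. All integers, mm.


// leg_h = 721 - 38 = 683
translate([0, 0, 683]) cube([1567, 815, 38]);
translate([56, 56, 0]) cylinder(h = 683, r = 27);
translate([1511, 56, 0]) cylinder(h = 683, r = 27);
translate([56, 759, 0]) cylinder(h = 683, r = 27);
translate([1511, 759, 0]) cylinder(h = 683, r = 27);


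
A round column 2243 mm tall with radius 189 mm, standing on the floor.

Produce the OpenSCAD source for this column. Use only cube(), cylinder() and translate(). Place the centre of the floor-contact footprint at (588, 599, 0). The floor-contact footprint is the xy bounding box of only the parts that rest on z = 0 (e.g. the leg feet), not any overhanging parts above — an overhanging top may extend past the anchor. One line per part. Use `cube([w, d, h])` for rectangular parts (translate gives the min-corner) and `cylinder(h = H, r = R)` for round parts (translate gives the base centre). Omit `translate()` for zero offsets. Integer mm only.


translate([588, 599, 0]) cylinder(h = 2243, r = 189);


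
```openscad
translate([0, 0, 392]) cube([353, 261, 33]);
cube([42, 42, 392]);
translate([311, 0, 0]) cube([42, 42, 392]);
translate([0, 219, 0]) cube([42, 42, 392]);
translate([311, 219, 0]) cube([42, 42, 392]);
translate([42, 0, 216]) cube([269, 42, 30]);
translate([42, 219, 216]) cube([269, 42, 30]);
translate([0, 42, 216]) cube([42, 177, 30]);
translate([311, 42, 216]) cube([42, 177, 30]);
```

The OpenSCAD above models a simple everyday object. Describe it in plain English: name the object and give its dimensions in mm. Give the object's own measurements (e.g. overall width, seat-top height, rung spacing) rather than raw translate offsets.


A simple wooden stool: a rectangular seat 353 mm (x) by 261 mm (y), 33 mm thick, top face at z = 425 mm, on four square legs, each 42×42 mm in cross-section. The legs rest on z = 0, each flush with a corner of the seat. Four stretchers, 42 mm wide and 30 mm tall, connect adjacent legs with their undersides at z = 216 mm, each running between the inner faces of the legs it joins and aligned with the legs' outer faces on the other axis.


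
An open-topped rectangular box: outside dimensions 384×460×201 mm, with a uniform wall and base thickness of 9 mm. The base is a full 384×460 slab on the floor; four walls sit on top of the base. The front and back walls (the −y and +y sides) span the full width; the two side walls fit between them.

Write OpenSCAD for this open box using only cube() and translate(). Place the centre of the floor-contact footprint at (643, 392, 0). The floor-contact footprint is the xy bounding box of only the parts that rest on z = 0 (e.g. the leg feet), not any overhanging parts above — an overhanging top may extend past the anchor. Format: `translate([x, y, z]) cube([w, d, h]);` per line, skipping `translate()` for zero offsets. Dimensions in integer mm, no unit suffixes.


translate([451, 162, 0]) cube([384, 460, 9]);
translate([451, 162, 9]) cube([384, 9, 192]);
translate([451, 613, 9]) cube([384, 9, 192]);
translate([451, 171, 9]) cube([9, 442, 192]);
translate([826, 171, 9]) cube([9, 442, 192]);


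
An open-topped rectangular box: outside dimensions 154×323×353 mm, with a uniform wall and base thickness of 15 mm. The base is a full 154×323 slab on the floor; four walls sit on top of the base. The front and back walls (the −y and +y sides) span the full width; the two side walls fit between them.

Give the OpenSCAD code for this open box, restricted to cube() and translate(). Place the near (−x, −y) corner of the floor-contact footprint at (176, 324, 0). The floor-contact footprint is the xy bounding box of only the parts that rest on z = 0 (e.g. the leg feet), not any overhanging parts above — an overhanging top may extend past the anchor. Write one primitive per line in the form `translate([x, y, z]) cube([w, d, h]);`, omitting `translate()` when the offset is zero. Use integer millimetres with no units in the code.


translate([176, 324, 0]) cube([154, 323, 15]);
translate([176, 324, 15]) cube([154, 15, 338]);
translate([176, 632, 15]) cube([154, 15, 338]);
translate([176, 339, 15]) cube([15, 293, 338]);
translate([315, 339, 15]) cube([15, 293, 338]);


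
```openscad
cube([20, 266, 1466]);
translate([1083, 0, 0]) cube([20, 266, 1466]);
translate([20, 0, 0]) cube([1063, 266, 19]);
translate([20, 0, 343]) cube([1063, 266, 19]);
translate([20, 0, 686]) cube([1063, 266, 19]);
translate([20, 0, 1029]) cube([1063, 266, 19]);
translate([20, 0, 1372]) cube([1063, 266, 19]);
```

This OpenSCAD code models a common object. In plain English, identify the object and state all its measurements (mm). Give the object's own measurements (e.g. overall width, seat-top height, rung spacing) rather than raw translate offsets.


An open bookshelf. Two side panels, each 20 mm thick, 266 mm deep and 1466 mm tall, stand 1103 mm apart (outside-to-outside). Between them sit 5 shelves, each 19 mm thick and 266 mm deep, spanning the full gap between the sides. The bottom shelf rests on the floor (its underside at z = 0) and the clear gap between one shelf's top and the next shelf's underside is 324 mm.
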